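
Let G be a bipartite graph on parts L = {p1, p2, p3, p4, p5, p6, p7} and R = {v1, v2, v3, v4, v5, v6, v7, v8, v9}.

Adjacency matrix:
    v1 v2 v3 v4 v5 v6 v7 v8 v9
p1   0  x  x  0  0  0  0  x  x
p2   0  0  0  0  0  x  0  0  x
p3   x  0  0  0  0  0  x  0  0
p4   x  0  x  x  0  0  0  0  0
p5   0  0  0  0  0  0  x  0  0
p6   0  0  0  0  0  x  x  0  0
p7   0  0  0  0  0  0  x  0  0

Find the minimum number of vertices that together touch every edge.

The 6 edges p1–v2, p2–v9, p3–v1, p4–v4, p5–v7, p6–v6 form a matching, so any vertex cover needs at least 6 vertices (one per matched edge).
Conversely {p1, p2, p3, p4, p6, v7} meets every edge and has exactly 6 vertices, so 6 is optimal.

6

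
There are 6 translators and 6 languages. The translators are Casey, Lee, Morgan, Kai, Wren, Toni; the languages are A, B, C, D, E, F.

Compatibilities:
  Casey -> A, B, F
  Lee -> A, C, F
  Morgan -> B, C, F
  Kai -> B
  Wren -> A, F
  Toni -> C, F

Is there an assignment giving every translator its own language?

The set {Casey, Lee, Morgan, Kai, Wren, Toni} has only 4 neighbours ({A, B, C, F}), so by Hall's theorem at most 4 of the 6 translators can be matched.
Hence no matching covers every translator.

No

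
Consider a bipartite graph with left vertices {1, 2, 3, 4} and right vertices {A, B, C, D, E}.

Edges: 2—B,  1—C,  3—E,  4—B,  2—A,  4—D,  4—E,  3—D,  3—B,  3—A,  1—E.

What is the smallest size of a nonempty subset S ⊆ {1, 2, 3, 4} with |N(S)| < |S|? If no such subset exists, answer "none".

A matching saturating every left vertex exists, for instance 1→C, 2→A, 3→E, 4→B.
By Hall's marriage theorem, this means |N(S)| ≥ |S| for every subset S, so no violating subset exists.

none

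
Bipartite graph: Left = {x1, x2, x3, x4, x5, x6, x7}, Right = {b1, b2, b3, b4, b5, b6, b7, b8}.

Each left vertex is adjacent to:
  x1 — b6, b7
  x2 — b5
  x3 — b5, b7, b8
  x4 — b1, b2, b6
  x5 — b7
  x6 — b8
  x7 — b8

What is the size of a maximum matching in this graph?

5

A valid assignment of size 5: x1-b6, x2-b5, x3-b8, x4-b2, x5-b7.
The set {x2, x3, x5, x6, x7} has only 3 neighbours ({b5, b7, b8}), so by Hall's theorem at most 5 of the 7 left vertices can be matched.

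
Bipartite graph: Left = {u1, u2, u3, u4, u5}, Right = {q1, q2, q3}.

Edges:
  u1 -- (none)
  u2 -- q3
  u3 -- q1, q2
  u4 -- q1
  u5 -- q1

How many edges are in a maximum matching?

One maximum matching: u2–q3, u3–q2, u4–q1.
The set {u1, u4, u5} has only 1 neighbour ({q1}), so by Hall's theorem at most 3 of the 5 left vertices can be matched.

3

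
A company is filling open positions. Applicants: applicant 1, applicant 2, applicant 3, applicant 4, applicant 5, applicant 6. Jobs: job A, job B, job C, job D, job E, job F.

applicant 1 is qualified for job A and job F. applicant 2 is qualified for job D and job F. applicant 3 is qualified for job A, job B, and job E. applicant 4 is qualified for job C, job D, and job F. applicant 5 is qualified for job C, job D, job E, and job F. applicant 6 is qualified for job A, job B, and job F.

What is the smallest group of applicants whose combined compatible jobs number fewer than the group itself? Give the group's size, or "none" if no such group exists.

none

A matching saturating every applicant exists, for instance applicant 1→job F, applicant 2→job D, applicant 3→job B, applicant 4→job C, applicant 5→job E, applicant 6→job A.
By Hall's marriage theorem, this means |N(S)| ≥ |S| for every subset S, so no violating subset exists.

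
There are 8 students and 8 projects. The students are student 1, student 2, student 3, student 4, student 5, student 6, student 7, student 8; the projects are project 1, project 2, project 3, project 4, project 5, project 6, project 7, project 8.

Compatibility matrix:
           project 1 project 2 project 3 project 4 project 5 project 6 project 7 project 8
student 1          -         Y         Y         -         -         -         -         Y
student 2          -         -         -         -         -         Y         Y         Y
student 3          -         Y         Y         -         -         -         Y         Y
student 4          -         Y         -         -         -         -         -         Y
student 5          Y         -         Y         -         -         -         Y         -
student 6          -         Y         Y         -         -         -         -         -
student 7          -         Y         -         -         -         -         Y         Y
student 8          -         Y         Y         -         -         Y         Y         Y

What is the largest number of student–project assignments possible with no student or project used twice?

One maximum matching: student 1–project 2, student 2–project 6, student 3–project 7, student 4–project 8, student 5–project 1, student 6–project 3.
The set {student 1, student 2, student 3, student 4, student 6, student 7, student 8} has only 5 neighbours ({project 2, project 3, project 6, project 7, project 8}), so by Hall's theorem at most 6 of the 8 students can be matched.

6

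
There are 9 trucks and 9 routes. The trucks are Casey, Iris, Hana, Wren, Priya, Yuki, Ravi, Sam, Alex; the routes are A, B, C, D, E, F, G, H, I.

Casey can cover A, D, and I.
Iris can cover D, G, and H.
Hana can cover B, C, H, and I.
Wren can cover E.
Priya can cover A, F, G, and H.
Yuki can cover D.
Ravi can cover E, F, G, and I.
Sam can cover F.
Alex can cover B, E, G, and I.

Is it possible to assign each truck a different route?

Yes

For example, pair Casey-A, Iris-H, Hana-C, Wren-E, Priya-G, Yuki-D, Ravi-I, Sam-F, Alex-B.
All 9 trucks are covered.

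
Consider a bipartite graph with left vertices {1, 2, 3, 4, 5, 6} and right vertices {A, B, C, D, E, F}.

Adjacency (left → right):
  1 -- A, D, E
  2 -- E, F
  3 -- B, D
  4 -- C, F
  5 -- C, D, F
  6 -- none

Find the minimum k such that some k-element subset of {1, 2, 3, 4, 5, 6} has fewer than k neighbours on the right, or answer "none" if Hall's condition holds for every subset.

1

Take S = {6}. Its neighbourhood is {}, so |N(S)| = 0 < |S| = 1.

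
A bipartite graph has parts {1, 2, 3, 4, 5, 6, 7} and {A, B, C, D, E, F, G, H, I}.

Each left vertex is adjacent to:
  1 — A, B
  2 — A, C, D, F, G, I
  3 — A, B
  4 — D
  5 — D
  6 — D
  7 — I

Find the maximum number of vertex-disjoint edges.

A valid assignment of size 5: 1-A, 2-G, 3-B, 4-D, 7-I.
The set {4, 5, 6} has only 1 neighbour ({D}), so by Hall's theorem at most 5 of the 7 left vertices can be matched.

5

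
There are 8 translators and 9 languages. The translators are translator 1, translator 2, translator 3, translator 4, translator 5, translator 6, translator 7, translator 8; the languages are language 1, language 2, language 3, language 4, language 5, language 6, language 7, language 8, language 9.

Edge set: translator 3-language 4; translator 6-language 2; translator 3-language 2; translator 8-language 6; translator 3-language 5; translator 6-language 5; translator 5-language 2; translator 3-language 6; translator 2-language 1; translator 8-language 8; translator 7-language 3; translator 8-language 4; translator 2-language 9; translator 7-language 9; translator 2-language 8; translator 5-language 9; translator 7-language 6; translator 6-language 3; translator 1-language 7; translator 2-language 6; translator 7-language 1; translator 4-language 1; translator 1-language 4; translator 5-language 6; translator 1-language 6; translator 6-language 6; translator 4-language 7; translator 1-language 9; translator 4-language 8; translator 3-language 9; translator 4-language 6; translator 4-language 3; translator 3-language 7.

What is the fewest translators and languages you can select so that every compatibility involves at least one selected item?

8

A maximum matching has 8 edges (e.g. translator 1–language 4, translator 2–language 1, translator 3–language 2, translator 4–language 7, translator 5–language 9, translator 6–language 3, translator 7–language 6, translator 8–language 8).
By König's theorem the minimum vertex cover has the same size. One such cover is {translator 1, translator 2, translator 3, translator 4, translator 5, translator 6, translator 7, translator 8}.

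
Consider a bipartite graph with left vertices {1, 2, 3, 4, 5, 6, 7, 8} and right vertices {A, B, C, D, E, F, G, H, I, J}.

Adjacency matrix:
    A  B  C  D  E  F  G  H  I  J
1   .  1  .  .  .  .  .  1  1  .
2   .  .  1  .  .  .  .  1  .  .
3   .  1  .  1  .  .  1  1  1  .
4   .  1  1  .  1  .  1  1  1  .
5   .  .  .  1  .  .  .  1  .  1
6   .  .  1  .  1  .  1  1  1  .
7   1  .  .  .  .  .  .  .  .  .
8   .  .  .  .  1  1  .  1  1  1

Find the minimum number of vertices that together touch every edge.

8

The 8 edges 1–B, 2–C, 3–H, 4–E, 5–D, 6–G, 7–A, 8–J form a matching, so any vertex cover needs at least 8 vertices (one per matched edge).
Conversely {1, 2, 3, 4, 5, 6, 7, 8} meets every edge and has exactly 8 vertices, so 8 is optimal.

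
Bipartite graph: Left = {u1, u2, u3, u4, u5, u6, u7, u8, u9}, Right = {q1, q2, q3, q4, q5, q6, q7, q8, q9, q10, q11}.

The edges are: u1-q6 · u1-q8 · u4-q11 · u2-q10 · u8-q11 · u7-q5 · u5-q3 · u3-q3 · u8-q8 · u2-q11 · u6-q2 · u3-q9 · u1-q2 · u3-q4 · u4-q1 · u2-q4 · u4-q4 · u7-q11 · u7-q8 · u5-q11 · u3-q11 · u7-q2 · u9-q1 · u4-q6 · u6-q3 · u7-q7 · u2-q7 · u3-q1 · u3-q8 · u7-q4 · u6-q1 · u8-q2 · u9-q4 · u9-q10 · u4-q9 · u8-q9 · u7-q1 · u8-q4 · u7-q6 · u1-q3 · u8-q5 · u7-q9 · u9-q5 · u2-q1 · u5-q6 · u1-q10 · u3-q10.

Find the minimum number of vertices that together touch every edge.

9

{u1, u2, u3, u4, u5, u6, u7, u8, u9} is a vertex cover of size 9: every edge has an endpoint in this set.
No smaller cover exists because u1–q3, u2–q1, u3–q8, u4–q9, u5–q6, u6–q2, u7–q7, u8–q11, u9–q4 is a matching of size 9, and a cover must include an endpoint of each of these disjoint edges (König's theorem).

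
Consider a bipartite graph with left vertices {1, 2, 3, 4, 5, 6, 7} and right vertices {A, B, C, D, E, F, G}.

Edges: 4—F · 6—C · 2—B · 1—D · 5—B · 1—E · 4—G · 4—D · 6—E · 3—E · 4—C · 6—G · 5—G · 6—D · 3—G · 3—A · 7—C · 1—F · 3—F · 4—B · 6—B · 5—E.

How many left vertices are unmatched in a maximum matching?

0

One maximum matching: 1–F, 2–B, 3–A, 4–G, 5–E, 6–D, 7–C.
All 7 left vertices are matched, so no larger matching exists.
That matches 7 of the 7, leaving 0 unmatched; no matching can do better.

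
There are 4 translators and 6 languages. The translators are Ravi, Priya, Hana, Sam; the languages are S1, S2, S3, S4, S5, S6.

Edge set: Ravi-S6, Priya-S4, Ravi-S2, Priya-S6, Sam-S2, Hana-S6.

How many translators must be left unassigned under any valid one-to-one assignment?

For example, pair Ravi→S2, Priya→S4, Hana→S6.
The set {Ravi, Hana, Sam} has only 2 neighbours ({S2, S6}), so by Hall's theorem at most 3 of the 4 translators can be matched.
That matches 3 of the 4, leaving 1 unmatched; no matching can do better.

1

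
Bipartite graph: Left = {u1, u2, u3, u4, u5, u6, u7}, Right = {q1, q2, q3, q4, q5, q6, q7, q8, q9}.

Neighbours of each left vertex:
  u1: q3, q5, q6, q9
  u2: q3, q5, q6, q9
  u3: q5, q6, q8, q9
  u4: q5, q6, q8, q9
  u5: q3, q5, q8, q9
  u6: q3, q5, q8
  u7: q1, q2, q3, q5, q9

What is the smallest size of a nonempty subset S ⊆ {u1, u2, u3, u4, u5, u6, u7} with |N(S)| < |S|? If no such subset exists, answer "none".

Take S = {u1, u2, u3, u4, u5, u6}. Its neighbourhood is {q3, q5, q6, q8, q9}, so |N(S)| = 5 < |S| = 6.
Every subset of size less than 6 has at least as many neighbours as members, so 6 is the minimum.

6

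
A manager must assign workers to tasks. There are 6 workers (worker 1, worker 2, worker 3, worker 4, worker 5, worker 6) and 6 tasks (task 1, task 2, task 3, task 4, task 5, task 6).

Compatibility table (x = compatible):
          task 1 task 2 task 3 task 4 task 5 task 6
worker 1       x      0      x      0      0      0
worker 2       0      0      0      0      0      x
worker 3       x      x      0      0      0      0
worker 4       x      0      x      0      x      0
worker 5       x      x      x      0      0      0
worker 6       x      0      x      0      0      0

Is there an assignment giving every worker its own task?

No

The set {worker 1, worker 3, worker 5, worker 6} has only 3 neighbours ({task 1, task 2, task 3}), so by Hall's theorem at most 5 of the 6 workers can be matched.
Hence no matching covers every worker.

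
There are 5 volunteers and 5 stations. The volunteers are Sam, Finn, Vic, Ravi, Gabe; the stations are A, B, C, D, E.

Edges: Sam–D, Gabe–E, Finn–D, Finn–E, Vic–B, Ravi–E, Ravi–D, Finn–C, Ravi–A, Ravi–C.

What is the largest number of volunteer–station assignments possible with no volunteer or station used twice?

A valid assignment of size 5: Sam→D, Finn→C, Vic→B, Ravi→A, Gabe→E.
All 5 volunteers are matched, so no larger matching exists.

5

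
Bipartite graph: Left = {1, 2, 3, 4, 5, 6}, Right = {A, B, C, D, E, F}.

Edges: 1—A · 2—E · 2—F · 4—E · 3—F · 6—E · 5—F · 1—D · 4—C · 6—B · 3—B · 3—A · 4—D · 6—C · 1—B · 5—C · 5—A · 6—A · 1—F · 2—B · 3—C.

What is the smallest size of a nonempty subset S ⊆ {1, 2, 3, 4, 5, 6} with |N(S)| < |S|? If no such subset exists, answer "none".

none

A matching saturating every left vertex exists, for instance 1→A, 2→E, 3→F, 4→D, 5→C, 6→B.
By Hall's marriage theorem, this means |N(S)| ≥ |S| for every subset S, so no violating subset exists.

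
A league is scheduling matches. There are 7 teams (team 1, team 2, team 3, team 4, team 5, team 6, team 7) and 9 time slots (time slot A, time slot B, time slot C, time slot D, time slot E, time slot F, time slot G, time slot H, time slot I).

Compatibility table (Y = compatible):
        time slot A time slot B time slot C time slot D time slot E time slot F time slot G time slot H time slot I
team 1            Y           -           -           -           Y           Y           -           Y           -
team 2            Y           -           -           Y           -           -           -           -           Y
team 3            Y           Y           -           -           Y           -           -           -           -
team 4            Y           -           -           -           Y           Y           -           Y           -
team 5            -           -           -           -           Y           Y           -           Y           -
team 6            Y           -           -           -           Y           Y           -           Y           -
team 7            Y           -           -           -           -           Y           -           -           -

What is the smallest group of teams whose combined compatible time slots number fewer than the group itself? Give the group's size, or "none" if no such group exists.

5

Take S = {team 1, team 4, team 5, team 6, team 7}. Its neighbourhood is {time slot A, time slot E, time slot F, time slot H}, so |N(S)| = 4 < |S| = 5.
Every subset of size less than 5 has at least as many neighbours as members, so 5 is the minimum.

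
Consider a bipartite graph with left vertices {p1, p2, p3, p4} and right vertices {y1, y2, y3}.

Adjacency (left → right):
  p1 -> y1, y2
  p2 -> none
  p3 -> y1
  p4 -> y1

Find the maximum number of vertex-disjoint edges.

2

For example, pair p1-y2, p3-y1.
The set {p2, p3, p4} has only 1 neighbour ({y1}), so by Hall's theorem at most 2 of the 4 left vertices can be matched.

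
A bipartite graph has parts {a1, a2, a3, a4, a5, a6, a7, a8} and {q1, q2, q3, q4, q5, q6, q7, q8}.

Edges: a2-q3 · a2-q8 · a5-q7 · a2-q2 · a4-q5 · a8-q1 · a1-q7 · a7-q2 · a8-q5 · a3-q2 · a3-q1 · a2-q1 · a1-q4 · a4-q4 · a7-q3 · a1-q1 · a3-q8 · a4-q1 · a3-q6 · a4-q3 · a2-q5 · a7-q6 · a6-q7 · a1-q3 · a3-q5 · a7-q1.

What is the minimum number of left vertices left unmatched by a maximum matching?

A valid assignment of size 7: a1→q3, a2→q8, a3→q1, a4→q4, a5→q7, a7→q6, a8→q5.
The set {a5, a6} has only 1 neighbour ({q7}), so by Hall's theorem at most 7 of the 8 left vertices can be matched.
That matches 7 of the 8, leaving 1 unmatched; no matching can do better.

1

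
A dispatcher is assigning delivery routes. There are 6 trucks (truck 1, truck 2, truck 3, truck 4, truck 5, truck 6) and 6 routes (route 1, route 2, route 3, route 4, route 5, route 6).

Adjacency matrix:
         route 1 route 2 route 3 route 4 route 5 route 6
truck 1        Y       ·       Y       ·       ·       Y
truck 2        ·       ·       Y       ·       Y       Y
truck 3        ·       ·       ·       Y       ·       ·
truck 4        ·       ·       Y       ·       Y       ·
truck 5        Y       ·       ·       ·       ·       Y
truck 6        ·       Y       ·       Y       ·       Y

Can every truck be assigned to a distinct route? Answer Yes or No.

Yes

For example, pair truck 1-route 1, truck 2-route 5, truck 3-route 4, truck 4-route 3, truck 5-route 6, truck 6-route 2.
Every truck is matched, so this is a perfect matching.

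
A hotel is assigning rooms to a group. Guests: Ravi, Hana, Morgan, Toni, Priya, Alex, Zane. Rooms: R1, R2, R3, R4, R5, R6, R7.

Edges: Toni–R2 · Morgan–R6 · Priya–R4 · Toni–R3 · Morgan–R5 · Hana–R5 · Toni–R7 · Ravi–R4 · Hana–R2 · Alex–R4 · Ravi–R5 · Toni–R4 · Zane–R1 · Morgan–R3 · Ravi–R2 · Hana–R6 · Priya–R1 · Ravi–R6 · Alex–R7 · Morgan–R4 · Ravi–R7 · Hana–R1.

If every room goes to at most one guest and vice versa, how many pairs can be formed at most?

One maximum matching: Ravi-R2, Hana-R6, Morgan-R5, Toni-R3, Priya-R4, Alex-R7, Zane-R1.
All 7 guests are matched, so no larger matching exists.

7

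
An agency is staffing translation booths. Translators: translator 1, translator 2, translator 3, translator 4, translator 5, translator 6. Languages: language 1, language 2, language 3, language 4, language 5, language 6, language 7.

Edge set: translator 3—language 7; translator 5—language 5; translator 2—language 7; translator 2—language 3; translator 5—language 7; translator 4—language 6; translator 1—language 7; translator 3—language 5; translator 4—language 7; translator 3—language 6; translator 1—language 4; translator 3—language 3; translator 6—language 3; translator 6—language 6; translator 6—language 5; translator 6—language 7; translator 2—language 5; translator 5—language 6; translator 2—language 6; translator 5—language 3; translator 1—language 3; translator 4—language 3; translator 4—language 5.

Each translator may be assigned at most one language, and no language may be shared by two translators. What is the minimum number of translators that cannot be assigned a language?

A valid assignment of size 5: translator 1–language 4, translator 2–language 5, translator 3–language 3, translator 4–language 6, translator 5–language 7.
The set {translator 2, translator 3, translator 4, translator 5, translator 6} has only 4 neighbours ({language 3, language 5, language 6, language 7}), so by Hall's theorem at most 5 of the 6 translators can be matched.
That matches 5 of the 6, leaving 1 unmatched; no matching can do better.

1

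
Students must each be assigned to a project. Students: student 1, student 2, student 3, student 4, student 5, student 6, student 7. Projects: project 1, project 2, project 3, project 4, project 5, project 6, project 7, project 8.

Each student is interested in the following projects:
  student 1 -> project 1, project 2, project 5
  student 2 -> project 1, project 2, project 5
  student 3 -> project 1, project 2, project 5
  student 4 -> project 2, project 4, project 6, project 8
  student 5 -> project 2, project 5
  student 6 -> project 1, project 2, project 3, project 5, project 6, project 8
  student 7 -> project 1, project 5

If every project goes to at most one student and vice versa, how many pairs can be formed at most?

A valid assignment of size 5: student 1–project 5, student 2–project 2, student 3–project 1, student 4–project 4, student 6–project 3.
The set {student 1, student 2, student 3, student 5, student 7} has only 3 neighbours ({project 1, project 2, project 5}), so by Hall's theorem at most 5 of the 7 students can be matched.

5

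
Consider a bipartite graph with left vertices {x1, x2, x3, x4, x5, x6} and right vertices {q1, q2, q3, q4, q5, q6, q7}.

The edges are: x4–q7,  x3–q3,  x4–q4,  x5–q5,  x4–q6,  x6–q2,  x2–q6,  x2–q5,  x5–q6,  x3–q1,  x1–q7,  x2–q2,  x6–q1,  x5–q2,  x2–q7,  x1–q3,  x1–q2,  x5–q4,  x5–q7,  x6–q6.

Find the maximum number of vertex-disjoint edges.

For example, pair x1–q2, x2–q5, x3–q3, x4–q7, x5–q4, x6–q6.
All 6 left vertices are matched, so no larger matching exists.

6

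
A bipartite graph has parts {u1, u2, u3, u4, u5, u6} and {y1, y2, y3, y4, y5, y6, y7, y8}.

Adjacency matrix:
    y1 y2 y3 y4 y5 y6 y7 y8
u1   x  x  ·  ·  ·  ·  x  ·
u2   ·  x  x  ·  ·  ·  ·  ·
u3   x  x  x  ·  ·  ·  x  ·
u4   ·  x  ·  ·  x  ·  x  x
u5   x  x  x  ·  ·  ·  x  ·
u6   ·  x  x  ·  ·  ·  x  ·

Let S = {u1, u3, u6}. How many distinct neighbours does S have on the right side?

4

The union of neighbours of {u1, u3, u6} is {y1, y2, y3, y7}, which has 4 elements.
Since |N(S)| = 4 ≥ |S| = 3, Hall's condition holds for this subset.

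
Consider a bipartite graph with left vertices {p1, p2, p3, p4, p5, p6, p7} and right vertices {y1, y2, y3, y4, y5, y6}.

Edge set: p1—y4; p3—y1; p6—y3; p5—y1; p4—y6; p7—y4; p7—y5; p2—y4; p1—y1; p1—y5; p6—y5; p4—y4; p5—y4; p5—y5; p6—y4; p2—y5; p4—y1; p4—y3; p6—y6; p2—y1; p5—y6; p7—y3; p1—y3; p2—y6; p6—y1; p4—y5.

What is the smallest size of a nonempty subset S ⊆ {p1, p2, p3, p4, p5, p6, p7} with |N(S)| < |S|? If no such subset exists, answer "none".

Take S = {p1, p2, p3, p4, p5, p6}. Its neighbourhood is {y1, y3, y4, y5, y6}, so |N(S)| = 5 < |S| = 6.
Every subset of size less than 6 has at least as many neighbours as members, so 6 is the minimum.

6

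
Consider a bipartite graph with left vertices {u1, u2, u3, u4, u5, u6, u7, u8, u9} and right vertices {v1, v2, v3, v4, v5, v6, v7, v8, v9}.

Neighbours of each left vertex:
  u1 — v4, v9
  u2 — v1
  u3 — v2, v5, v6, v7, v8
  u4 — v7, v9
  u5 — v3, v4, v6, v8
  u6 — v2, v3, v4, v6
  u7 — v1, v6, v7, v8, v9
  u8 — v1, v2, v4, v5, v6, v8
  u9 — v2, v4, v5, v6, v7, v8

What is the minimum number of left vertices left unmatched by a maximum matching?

One maximum matching: u1–v9, u2–v1, u3–v5, u4–v7, u5–v3, u6–v4, u7–v6, u8–v2, u9–v8.
This saturates every left vertex, so 9 is the maximum.
That matches 9 of the 9, leaving 0 unmatched; no matching can do better.

0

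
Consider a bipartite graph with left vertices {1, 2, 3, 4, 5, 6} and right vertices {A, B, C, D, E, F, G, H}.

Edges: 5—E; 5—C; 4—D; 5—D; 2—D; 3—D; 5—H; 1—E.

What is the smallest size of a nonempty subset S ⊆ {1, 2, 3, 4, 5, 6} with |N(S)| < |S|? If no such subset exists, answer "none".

1

Take S = {6}. Its neighbourhood is {}, so |N(S)| = 0 < |S| = 1.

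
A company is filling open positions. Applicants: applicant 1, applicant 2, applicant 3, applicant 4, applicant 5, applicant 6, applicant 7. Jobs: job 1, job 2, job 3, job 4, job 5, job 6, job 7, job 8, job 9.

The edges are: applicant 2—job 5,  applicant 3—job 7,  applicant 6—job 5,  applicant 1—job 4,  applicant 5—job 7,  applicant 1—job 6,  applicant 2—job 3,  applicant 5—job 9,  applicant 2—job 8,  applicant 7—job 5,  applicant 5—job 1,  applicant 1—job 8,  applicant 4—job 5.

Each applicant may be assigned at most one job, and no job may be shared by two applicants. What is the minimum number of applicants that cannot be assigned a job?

2

For example, pair applicant 1-job 6, applicant 2-job 3, applicant 3-job 7, applicant 4-job 5, applicant 5-job 9.
The set {applicant 4, applicant 6, applicant 7} has only 1 neighbour ({job 5}), so by Hall's theorem at most 5 of the 7 applicants can be matched.
That matches 5 of the 7, leaving 2 unmatched; no matching can do better.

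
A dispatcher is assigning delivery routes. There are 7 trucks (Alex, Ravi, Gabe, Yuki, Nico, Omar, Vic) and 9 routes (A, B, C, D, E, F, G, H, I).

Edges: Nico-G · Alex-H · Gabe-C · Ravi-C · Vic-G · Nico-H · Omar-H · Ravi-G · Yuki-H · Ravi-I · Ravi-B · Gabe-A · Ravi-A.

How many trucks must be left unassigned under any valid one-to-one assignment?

One maximum matching: Alex–H, Ravi–A, Gabe–C, Nico–G.
The set {Alex, Yuki, Nico, Omar, Vic} has only 2 neighbours ({G, H}), so by Hall's theorem at most 4 of the 7 trucks can be matched.
That matches 4 of the 7, leaving 3 unmatched; no matching can do better.

3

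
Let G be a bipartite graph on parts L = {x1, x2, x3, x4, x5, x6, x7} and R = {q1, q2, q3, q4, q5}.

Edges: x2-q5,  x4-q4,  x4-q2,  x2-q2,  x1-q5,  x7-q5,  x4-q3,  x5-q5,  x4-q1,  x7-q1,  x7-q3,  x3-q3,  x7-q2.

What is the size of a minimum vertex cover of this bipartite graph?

{x2, x3, x4, x7, q5} is a vertex cover of size 5: every edge has an endpoint in this set.
No smaller cover exists because x1–q5, x2–q2, x3–q3, x4–q4, x7–q1 is a matching of size 5, and a cover must include an endpoint of each of these disjoint edges (König's theorem).

5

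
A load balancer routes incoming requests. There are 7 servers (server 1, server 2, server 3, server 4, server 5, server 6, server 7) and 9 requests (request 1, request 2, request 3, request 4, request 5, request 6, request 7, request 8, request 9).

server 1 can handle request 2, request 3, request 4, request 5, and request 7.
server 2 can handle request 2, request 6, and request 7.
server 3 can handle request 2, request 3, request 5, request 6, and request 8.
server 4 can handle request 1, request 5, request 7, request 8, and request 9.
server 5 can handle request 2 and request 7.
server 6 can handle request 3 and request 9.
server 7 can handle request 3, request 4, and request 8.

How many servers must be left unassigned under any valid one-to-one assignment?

0

One maximum matching: server 1-request 7, server 2-request 6, server 3-request 5, server 4-request 9, server 5-request 2, server 6-request 3, server 7-request 4.
All 7 servers are matched, so no larger matching exists.
That matches 7 of the 7, leaving 0 unmatched; no matching can do better.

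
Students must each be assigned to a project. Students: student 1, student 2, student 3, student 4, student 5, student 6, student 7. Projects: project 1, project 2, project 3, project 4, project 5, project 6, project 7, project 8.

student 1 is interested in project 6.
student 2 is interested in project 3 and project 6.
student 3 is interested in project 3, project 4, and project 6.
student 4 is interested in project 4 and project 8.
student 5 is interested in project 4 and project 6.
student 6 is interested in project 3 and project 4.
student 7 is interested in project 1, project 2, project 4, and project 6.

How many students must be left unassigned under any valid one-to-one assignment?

2

One maximum matching: student 1→project 6, student 2→project 3, student 3→project 4, student 4→project 8, student 7→project 1.
The set {student 1, student 2, student 3, student 5, student 6} has only 3 neighbours ({project 3, project 4, project 6}), so by Hall's theorem at most 5 of the 7 students can be matched.
That matches 5 of the 7, leaving 2 unmatched; no matching can do better.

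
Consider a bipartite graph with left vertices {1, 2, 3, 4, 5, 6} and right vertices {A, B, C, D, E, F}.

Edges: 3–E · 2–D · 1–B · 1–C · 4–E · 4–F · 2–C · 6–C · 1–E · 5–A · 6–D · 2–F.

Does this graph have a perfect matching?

A valid assignment of size 6: 1–B, 2–D, 3–E, 4–F, 5–A, 6–C.
All 6 left vertices are covered.

Yes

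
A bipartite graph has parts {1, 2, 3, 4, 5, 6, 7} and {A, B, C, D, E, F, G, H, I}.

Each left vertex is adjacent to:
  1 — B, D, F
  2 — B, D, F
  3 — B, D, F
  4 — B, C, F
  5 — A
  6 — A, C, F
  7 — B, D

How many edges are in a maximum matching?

One maximum matching: 1→D, 2→F, 3→B, 4→C, 5→A.
The set {1, 2, 3, 4, 5, 6, 7} has only 5 neighbours ({A, B, C, D, F}), so by Hall's theorem at most 5 of the 7 left vertices can be matched.

5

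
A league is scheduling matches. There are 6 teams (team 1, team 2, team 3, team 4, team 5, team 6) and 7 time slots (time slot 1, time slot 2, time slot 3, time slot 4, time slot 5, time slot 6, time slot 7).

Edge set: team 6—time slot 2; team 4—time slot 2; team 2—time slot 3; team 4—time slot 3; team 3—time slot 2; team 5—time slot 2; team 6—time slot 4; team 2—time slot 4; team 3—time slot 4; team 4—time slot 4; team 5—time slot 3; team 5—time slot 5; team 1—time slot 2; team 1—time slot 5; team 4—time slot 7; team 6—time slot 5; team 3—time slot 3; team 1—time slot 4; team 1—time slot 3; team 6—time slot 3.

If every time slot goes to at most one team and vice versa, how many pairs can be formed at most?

For example, pair team 1-time slot 5, team 2-time slot 3, team 3-time slot 4, team 4-time slot 7, team 5-time slot 2.
The set {team 1, team 2, team 3, team 5, team 6} has only 4 neighbours ({time slot 2, time slot 3, time slot 4, time slot 5}), so by Hall's theorem at most 5 of the 6 teams can be matched.

5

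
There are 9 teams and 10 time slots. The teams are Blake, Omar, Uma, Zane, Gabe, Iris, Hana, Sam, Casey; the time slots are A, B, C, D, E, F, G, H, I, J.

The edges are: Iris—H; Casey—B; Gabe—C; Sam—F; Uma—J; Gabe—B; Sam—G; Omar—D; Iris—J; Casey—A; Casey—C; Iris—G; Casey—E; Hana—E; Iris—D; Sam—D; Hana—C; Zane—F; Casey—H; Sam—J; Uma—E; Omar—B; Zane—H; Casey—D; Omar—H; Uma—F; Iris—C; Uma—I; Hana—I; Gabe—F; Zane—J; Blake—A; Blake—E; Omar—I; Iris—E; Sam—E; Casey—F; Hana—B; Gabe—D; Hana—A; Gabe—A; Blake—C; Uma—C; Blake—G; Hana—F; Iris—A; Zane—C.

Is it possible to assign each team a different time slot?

Yes

For example, pair Blake→C, Omar→D, Uma→J, Zane→F, Gabe→B, Iris→H, Hana→E, Sam→G, Casey→A.
All 9 teams are covered.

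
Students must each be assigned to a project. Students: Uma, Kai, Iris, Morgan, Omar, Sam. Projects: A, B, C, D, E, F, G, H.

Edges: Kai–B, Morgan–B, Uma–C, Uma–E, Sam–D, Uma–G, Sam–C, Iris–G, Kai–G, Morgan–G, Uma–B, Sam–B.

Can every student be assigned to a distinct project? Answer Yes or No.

No

The set {Kai, Iris, Morgan, Omar} has only 2 neighbours ({B, G}), so by Hall's theorem at most 4 of the 6 students can be matched.
Hence no matching covers every student.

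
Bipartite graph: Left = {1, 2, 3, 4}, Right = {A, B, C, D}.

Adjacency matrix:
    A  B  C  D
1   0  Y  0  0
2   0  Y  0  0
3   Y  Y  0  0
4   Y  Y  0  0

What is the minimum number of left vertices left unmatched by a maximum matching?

2

A valid assignment of size 2: 1-B, 3-A.
The set {1, 2, 3, 4} has only 2 neighbours ({A, B}), so by Hall's theorem at most 2 of the 4 left vertices can be matched.
That matches 2 of the 4, leaving 2 unmatched; no matching can do better.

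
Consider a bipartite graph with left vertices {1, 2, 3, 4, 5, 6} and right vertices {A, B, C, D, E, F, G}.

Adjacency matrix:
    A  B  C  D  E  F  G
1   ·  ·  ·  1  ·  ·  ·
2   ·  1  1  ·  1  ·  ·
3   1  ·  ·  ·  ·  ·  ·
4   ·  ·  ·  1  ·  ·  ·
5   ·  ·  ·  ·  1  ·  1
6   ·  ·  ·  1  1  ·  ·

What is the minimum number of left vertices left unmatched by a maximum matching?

1

A valid assignment of size 5: 1-D, 2-B, 3-A, 5-G, 6-E.
The set {1, 4} has only 1 neighbour ({D}), so by Hall's theorem at most 5 of the 6 left vertices can be matched.
That matches 5 of the 6, leaving 1 unmatched; no matching can do better.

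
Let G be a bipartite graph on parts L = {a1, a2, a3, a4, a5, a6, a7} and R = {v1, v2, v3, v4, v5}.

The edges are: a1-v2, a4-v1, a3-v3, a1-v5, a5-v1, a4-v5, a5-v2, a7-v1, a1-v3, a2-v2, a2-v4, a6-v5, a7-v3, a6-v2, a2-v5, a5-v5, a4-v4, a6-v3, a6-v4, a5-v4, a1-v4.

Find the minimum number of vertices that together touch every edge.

{v1, v2, v3, v4, v5} is a vertex cover of size 5: every edge has an endpoint in this set.
No smaller cover exists because a1–v5, a2–v4, a3–v3, a4–v1, a5–v2 is a matching of size 5, and a cover must include an endpoint of each of these disjoint edges (König's theorem).

5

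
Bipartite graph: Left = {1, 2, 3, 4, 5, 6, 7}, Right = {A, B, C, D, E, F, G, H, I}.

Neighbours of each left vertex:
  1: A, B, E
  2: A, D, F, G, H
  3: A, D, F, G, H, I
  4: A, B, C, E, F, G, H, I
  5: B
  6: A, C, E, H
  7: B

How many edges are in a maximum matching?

6

For example, pair 1→A, 2→F, 3→G, 4→H, 5→B, 6→E.
The set {5, 7} has only 1 neighbour ({B}), so by Hall's theorem at most 6 of the 7 left vertices can be matched.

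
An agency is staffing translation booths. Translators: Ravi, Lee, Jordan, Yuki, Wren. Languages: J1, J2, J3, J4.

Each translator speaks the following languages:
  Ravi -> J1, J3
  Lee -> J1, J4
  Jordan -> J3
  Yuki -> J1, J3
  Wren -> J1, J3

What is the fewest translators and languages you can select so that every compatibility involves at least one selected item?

{Lee, J1, J3} is a vertex cover of size 3: every edge has an endpoint in this set.
No smaller cover exists because Ravi–J1, Lee–J4, Jordan–J3 is a matching of size 3, and a cover must include an endpoint of each of these disjoint edges (König's theorem).

3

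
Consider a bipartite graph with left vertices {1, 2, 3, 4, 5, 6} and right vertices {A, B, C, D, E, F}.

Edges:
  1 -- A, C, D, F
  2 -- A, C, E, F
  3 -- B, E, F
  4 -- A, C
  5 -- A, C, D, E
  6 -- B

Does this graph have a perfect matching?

One maximum matching: 1-D, 2-F, 3-E, 4-A, 5-C, 6-B.
All 6 left vertices are covered.

Yes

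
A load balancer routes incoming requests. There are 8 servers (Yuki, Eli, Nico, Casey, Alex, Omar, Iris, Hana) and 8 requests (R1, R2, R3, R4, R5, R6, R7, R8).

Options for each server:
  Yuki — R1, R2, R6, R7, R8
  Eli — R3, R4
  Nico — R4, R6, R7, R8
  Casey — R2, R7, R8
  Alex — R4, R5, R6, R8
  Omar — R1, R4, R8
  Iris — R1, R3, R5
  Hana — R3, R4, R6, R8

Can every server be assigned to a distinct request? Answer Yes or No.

Yes

One maximum matching: Yuki–R6, Eli–R3, Nico–R7, Casey–R2, Alex–R5, Omar–R4, Iris–R1, Hana–R8.
All 8 servers are covered.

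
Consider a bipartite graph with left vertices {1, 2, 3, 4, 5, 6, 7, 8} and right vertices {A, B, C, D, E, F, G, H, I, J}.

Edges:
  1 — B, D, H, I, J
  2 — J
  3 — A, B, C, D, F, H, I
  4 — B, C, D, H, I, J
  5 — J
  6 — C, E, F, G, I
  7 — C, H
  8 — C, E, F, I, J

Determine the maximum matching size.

7

For example, pair 1→B, 2→J, 3→A, 4→H, 6→G, 7→C, 8→E.
The set {2, 5} has only 1 neighbour ({J}), so by Hall's theorem at most 7 of the 8 left vertices can be matched.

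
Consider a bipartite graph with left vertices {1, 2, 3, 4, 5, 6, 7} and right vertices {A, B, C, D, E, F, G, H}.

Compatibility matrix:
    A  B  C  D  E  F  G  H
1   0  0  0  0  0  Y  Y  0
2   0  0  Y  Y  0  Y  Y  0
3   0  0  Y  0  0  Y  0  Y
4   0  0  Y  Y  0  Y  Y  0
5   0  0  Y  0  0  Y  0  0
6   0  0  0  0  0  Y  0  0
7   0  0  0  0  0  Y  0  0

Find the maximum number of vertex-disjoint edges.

For example, pair 1–G, 2–D, 3–H, 4–C, 5–F.
The set {1, 2, 4, 5, 6, 7} has only 4 neighbours ({C, D, F, G}), so by Hall's theorem at most 5 of the 7 left vertices can be matched.

5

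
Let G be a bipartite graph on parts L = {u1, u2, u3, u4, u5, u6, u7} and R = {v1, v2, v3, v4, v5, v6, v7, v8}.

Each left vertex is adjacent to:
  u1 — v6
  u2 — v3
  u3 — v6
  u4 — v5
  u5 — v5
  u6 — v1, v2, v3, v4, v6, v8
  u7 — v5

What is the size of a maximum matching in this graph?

4

A valid assignment of size 4: u1–v6, u2–v3, u4–v5, u6–v2.
The set {u1, u3, u4, u5, u7} has only 2 neighbours ({v5, v6}), so by Hall's theorem at most 4 of the 7 left vertices can be matched.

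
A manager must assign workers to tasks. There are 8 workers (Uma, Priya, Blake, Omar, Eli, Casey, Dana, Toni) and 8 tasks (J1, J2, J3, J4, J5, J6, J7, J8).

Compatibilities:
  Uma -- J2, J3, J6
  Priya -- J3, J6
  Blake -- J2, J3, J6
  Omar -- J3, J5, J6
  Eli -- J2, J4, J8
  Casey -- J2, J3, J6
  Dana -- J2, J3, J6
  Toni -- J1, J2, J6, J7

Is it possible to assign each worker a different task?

No

The set {Uma, Priya, Blake, Casey, Dana} has only 3 neighbours ({J2, J3, J6}), so by Hall's theorem at most 6 of the 8 workers can be matched.
Hence no matching covers every worker.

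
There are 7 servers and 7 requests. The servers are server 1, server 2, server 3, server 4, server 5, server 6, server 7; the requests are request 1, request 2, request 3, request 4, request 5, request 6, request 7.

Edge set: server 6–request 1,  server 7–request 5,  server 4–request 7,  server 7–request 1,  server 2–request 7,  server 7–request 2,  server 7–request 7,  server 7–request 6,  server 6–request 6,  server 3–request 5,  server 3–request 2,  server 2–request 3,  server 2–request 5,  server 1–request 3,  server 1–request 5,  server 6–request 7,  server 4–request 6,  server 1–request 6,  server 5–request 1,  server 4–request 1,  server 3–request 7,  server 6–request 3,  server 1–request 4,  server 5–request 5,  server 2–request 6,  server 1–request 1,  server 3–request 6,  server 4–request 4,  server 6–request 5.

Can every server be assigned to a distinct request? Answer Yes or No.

One maximum matching: server 1→request 3, server 2→request 5, server 3→request 2, server 4→request 4, server 5→request 1, server 6→request 6, server 7→request 7.
Every server is matched, so this is a perfect matching.

Yes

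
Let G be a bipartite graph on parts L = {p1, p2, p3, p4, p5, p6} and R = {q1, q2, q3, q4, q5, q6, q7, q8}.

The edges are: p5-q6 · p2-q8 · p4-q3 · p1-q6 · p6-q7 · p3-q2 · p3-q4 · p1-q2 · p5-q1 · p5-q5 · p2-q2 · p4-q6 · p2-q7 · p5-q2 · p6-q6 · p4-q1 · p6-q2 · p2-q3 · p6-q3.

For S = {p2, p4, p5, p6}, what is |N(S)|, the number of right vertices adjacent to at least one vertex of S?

7

The union of neighbours of {p2, p4, p5, p6} is {q1, q2, q3, q5, q6, q7, q8}, which has 7 elements.
Since |N(S)| = 7 ≥ |S| = 4, Hall's condition holds for this subset.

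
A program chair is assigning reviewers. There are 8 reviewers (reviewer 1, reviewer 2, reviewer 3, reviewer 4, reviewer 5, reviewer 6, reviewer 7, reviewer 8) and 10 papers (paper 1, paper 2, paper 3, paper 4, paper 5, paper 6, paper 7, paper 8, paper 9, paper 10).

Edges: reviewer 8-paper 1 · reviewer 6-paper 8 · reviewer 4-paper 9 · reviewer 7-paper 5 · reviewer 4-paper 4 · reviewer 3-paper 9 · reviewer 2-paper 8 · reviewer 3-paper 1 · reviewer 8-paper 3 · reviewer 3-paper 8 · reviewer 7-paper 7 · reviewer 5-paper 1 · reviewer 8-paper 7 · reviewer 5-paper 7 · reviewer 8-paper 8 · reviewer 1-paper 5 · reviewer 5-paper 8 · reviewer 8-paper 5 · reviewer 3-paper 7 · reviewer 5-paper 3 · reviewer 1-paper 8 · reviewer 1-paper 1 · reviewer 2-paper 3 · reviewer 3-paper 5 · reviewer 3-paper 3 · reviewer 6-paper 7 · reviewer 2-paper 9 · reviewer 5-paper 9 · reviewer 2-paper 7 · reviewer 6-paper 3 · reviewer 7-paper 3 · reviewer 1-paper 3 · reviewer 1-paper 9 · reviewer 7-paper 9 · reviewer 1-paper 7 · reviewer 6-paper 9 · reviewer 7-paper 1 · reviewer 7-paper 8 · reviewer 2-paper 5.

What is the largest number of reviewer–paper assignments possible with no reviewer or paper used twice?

For example, pair reviewer 1→paper 5, reviewer 2→paper 8, reviewer 3→paper 1, reviewer 4→paper 4, reviewer 5→paper 3, reviewer 6→paper 7, reviewer 7→paper 9.
The set {reviewer 1, reviewer 2, reviewer 3, reviewer 5, reviewer 6, reviewer 7, reviewer 8} has only 6 neighbours ({paper 1, paper 3, paper 5, paper 7, paper 8, paper 9}), so by Hall's theorem at most 7 of the 8 reviewers can be matched.

7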